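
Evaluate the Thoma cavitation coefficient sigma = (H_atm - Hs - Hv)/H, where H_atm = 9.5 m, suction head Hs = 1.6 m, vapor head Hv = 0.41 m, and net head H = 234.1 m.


sigma = (9.5 - 1.6 - 0.41) / 234.1 = 0.0320


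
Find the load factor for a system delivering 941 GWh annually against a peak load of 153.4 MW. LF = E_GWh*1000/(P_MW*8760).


LF = 941 * 1000 / (153.4 * 8760) = 0.7003


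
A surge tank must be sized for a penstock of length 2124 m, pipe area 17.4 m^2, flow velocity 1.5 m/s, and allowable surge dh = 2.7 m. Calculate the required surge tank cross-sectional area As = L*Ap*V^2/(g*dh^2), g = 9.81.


As = 2124 * 17.4 * 1.5^2 / (9.81 * 2.7^2) = 1162.7591 m^2


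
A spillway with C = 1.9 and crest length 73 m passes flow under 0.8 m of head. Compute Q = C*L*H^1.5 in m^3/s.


Q = 1.9 * 73 * 0.8^1.5 = 99.2456 m^3/s


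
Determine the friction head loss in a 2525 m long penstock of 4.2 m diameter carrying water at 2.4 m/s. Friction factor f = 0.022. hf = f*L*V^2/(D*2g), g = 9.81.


hf = 0.022 * 2525 * 2.4^2 / (4.2 * 2 * 9.81) = 3.8829 m


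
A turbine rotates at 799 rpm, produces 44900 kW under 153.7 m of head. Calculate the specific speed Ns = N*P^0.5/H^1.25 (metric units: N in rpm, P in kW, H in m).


Ns = 799 * 44900^0.5 / 153.7^1.25 = 312.8438


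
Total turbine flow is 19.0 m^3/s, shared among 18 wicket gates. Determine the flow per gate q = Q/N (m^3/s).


q = 19.0 / 18 = 1.0556 m^3/s


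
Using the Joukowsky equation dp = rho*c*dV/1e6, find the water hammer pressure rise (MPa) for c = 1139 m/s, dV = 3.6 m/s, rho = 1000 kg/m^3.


dp = 1000 * 1139 * 3.6 / 1e6 = 4.1004 MPa


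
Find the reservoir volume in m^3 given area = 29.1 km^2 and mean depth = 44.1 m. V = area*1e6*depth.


V = 29.1 * 1e6 * 44.1 = 1.2833e+09 m^3


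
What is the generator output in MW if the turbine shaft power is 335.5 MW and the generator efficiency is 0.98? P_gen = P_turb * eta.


P_gen = 335.5 * 0.98 = 328.7900 MW


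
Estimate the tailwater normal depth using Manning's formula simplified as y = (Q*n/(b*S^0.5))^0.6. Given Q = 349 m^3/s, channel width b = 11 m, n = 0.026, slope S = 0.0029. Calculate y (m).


y = (349 * 0.026 / (11 * 0.0029^0.5))^0.6 = 5.1419 m


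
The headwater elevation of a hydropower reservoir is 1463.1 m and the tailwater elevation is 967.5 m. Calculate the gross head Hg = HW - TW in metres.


Hg = 1463.1 - 967.5 = 495.6000 m


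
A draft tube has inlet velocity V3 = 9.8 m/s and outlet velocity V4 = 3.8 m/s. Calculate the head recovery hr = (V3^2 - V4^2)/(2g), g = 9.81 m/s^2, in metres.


hr = (9.8^2 - 3.8^2) / (2*9.81) = 4.1590 m


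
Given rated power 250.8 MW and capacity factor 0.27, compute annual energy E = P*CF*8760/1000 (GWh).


E = 250.8 * 0.27 * 8760 / 1000 = 593.1922 GWh


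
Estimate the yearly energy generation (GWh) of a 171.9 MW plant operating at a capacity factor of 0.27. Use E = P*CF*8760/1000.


E = 171.9 * 0.27 * 8760 / 1000 = 406.5779 GWh


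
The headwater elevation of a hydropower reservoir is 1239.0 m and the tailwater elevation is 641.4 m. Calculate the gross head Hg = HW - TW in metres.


Hg = 1239.0 - 641.4 = 597.6000 m


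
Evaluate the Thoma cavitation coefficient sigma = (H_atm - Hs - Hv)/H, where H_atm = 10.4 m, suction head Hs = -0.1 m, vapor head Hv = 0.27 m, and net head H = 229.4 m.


sigma = (10.4 - (-0.1) - 0.27) / 229.4 = 0.0446


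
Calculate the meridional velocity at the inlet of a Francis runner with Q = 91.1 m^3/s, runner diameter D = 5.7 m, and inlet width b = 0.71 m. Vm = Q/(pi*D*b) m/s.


Vm = 91.1 / (pi * 5.7 * 0.71) = 7.1653 m/s


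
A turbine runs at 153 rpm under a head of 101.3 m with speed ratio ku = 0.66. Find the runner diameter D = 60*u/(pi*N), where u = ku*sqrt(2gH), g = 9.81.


u = 0.66 * sqrt(2*9.81*101.3) = 29.4238 m/s
D = 60 * 29.4238 / (pi * 153) = 3.6729 m


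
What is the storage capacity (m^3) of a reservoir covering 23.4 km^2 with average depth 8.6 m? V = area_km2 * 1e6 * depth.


V = 23.4 * 1e6 * 8.6 = 2.0124e+08 m^3


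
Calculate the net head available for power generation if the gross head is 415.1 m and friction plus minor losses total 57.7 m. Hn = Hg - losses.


Hn = 415.1 - 57.7 = 357.4000 m


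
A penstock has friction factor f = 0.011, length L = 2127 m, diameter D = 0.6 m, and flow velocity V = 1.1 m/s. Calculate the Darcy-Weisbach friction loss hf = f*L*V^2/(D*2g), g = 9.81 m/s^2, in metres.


hf = 0.011 * 2127 * 1.1^2 / (0.6 * 2 * 9.81) = 2.4049 m


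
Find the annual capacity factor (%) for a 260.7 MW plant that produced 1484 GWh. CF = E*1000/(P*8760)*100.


CF = 1484 * 1000 / (260.7 * 8760) * 100 = 64.9814 %


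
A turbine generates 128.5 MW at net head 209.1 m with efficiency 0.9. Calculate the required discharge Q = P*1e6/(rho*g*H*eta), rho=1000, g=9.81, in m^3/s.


Q = 128.5 * 1e6 / (1000 * 9.81 * 209.1 * 0.9) = 69.6045 m^3/s


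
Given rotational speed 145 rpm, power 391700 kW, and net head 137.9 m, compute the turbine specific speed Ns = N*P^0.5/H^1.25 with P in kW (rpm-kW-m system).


Ns = 145 * 391700^0.5 / 137.9^1.25 = 192.0390


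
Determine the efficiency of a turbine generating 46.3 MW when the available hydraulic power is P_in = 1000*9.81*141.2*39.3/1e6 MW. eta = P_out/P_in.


P_in = 1000 * 9.81 * 141.2 * 39.3 / 1e6 = 54.4373 MW
eta = 46.3 / 54.4373 = 0.8505


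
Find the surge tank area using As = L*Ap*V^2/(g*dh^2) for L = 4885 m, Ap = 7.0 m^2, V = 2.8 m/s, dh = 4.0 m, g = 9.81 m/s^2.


As = 4885 * 7.0 * 2.8^2 / (9.81 * 4.0^2) = 1708.0071 m^2


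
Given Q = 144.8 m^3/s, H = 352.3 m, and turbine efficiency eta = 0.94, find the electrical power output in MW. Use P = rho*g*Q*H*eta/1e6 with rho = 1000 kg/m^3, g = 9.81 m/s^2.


P = 1000 * 9.81 * 144.8 * 352.3 * 0.94 / 1e6 = 470.4116 MW


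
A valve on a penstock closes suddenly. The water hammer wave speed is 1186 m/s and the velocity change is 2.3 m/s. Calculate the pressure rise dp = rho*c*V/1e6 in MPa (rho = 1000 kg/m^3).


dp = 1000 * 1186 * 2.3 / 1e6 = 2.7278 MPa


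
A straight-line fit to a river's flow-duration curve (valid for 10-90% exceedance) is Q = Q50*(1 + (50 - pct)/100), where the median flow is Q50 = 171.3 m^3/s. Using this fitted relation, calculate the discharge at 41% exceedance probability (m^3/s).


Q = 171.3 * (1 + (50 - 41)/100) = 186.7170 m^3/s


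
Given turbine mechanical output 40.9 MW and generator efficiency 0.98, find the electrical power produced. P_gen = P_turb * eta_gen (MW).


P_gen = 40.9 * 0.98 = 40.0820 MW


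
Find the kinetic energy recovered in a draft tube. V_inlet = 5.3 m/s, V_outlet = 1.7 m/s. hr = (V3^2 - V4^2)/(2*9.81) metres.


hr = (5.3^2 - 1.7^2) / (2*9.81) = 1.2844 m


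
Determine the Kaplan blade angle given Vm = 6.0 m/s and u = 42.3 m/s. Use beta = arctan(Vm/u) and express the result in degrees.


beta = arctan(6.0 / 42.3) = 8.0732 degrees


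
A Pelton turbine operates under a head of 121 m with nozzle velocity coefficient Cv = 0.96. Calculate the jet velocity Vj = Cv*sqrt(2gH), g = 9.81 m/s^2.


Vj = 0.96 * sqrt(2*9.81*121) = 46.7750 m/s


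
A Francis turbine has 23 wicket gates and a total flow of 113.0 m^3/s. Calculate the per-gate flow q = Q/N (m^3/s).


q = 113.0 / 23 = 4.9130 m^3/s


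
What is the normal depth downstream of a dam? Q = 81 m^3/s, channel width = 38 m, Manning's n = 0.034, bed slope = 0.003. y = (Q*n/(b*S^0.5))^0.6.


y = (81 * 0.034 / (38 * 0.003^0.5))^0.6 = 1.1830 m


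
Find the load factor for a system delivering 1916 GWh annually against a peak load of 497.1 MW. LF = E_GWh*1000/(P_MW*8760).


LF = 1916 * 1000 / (497.1 * 8760) = 0.4400


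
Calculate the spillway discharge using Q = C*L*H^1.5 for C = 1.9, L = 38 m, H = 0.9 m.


Q = 1.9 * 38 * 0.9^1.5 = 61.6454 m^3/s


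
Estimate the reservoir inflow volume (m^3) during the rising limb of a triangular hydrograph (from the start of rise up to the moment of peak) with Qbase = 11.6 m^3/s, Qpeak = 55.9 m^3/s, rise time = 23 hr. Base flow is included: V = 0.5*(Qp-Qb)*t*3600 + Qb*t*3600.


V = 0.5*(55.9 - 11.6)*23*3600 + 11.6*23*3600 = 2.7945e+06 m^3


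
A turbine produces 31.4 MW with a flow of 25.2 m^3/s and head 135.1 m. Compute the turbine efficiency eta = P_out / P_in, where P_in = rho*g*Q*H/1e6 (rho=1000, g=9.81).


P_in = 1000 * 9.81 * 25.2 * 135.1 / 1e6 = 33.3983 MW
eta = 31.4 / 33.3983 = 0.9402


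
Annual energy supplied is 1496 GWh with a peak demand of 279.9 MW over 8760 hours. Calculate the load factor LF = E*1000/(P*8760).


LF = 1496 * 1000 / (279.9 * 8760) = 0.6101


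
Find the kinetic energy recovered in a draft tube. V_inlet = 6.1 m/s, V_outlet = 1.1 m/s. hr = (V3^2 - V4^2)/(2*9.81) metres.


hr = (6.1^2 - 1.1^2) / (2*9.81) = 1.8349 m


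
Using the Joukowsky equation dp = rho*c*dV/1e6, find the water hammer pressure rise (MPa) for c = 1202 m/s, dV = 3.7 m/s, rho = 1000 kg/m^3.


dp = 1000 * 1202 * 3.7 / 1e6 = 4.4474 MPa


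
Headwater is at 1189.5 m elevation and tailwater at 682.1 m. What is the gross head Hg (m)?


Hg = 1189.5 - 682.1 = 507.4000 m


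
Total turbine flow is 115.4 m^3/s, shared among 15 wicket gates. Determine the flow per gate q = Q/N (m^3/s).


q = 115.4 / 15 = 7.6933 m^3/s


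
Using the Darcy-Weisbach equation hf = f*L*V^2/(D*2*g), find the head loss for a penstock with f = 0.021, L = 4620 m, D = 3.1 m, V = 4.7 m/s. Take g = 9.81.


hf = 0.021 * 4620 * 4.7^2 / (3.1 * 2 * 9.81) = 35.2368 m


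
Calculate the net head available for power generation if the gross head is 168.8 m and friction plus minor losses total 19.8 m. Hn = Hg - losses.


Hn = 168.8 - 19.8 = 149.0000 m


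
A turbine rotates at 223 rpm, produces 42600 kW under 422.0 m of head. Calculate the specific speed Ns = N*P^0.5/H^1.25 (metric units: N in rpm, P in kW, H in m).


Ns = 223 * 42600^0.5 / 422.0^1.25 = 24.0641


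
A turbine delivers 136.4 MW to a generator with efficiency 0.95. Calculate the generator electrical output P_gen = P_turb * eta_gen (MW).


P_gen = 136.4 * 0.95 = 129.5800 MW


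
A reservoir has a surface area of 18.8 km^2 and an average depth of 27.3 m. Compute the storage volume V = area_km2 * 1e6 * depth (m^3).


V = 18.8 * 1e6 * 27.3 = 5.1324e+08 m^3


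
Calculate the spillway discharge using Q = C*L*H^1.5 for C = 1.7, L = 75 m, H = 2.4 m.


Q = 1.7 * 75 * 2.4^1.5 = 474.0532 m^3/s


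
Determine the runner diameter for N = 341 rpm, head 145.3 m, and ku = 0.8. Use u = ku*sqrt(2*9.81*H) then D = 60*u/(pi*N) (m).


u = 0.8 * sqrt(2*9.81*145.3) = 42.7142 m/s
D = 60 * 42.7142 / (pi * 341) = 2.3923 m


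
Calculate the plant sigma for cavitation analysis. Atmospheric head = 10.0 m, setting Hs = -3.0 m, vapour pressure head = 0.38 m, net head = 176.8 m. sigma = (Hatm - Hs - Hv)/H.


sigma = (10.0 - (-3.0) - 0.38) / 176.8 = 0.0714


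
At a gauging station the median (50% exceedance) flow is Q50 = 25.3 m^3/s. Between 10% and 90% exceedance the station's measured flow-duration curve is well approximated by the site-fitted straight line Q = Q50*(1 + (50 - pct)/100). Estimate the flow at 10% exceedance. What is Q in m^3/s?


Q = 25.3 * (1 + (50 - 10)/100) = 35.4200 m^3/s


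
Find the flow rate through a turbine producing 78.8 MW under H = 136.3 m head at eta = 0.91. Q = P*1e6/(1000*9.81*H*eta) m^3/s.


Q = 78.8 * 1e6 / (1000 * 9.81 * 136.3 * 0.91) = 64.7620 m^3/s


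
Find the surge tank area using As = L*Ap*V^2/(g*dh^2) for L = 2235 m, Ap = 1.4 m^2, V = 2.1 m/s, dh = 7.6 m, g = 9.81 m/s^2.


As = 2235 * 1.4 * 2.1^2 / (9.81 * 7.6^2) = 24.3527 m^2


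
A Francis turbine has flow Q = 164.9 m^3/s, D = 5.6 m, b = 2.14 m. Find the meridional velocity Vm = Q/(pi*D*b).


Vm = 164.9 / (pi * 5.6 * 2.14) = 4.3799 m/s


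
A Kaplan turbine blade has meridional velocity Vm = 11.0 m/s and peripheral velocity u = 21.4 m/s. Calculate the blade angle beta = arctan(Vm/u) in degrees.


beta = arctan(11.0 / 21.4) = 27.2040 degrees


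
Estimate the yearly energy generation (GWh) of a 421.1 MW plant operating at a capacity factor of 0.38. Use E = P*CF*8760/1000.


E = 421.1 * 0.38 * 8760 / 1000 = 1401.7577 GWh


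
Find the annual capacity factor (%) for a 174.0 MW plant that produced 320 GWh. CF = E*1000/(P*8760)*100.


CF = 320 * 1000 / (174.0 * 8760) * 100 = 20.9941 %


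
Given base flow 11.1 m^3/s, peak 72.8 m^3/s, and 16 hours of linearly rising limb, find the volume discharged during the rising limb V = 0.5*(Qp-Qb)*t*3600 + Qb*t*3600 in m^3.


V = 0.5*(72.8 - 11.1)*16*3600 + 11.1*16*3600 = 2.4163e+06 m^3


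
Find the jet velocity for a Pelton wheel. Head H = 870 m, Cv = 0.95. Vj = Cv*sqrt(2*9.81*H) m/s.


Vj = 0.95 * sqrt(2*9.81*870) = 124.1174 m/s


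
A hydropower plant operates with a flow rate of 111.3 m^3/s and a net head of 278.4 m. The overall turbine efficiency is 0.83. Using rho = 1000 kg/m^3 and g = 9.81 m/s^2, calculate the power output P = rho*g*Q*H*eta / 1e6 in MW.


P = 1000 * 9.81 * 111.3 * 278.4 * 0.83 / 1e6 = 252.2967 MW


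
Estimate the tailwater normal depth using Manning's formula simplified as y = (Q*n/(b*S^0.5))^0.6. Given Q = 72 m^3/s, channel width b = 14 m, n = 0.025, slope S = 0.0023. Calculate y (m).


y = (72 * 0.025 / (14 * 0.0023^0.5))^0.6 = 1.8070 m


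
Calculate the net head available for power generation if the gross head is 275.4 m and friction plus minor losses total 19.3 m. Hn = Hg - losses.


Hn = 275.4 - 19.3 = 256.1000 m


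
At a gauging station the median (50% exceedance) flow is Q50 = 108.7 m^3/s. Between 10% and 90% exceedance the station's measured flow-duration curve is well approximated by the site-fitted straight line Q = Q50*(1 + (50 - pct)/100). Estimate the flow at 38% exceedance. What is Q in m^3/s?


Q = 108.7 * (1 + (50 - 38)/100) = 121.7440 m^3/s


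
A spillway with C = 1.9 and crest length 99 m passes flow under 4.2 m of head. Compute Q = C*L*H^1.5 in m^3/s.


Q = 1.9 * 99 * 4.2^1.5 = 1619.0592 m^3/s


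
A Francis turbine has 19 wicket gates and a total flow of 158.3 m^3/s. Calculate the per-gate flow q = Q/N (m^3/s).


q = 158.3 / 19 = 8.3316 m^3/s


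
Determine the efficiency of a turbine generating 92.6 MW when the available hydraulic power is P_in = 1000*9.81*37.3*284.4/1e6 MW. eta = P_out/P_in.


P_in = 1000 * 9.81 * 37.3 * 284.4 / 1e6 = 104.0657 MW
eta = 92.6 / 104.0657 = 0.8898


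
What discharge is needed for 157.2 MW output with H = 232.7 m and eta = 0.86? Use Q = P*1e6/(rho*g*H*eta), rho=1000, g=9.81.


Q = 157.2 * 1e6 / (1000 * 9.81 * 232.7 * 0.86) = 80.0735 m^3/s


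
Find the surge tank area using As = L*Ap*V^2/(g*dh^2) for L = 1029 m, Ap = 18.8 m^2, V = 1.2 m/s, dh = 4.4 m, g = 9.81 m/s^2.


As = 1029 * 18.8 * 1.2^2 / (9.81 * 4.4^2) = 146.6768 m^2


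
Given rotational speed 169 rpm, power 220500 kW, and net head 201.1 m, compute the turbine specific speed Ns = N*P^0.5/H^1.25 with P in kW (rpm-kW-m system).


Ns = 169 * 220500^0.5 / 201.1^1.25 = 104.7915


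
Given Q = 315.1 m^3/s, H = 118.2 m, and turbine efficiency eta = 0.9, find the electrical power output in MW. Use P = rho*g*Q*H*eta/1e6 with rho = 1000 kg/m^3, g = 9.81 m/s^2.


P = 1000 * 9.81 * 315.1 * 118.2 * 0.9 / 1e6 = 328.8345 MW


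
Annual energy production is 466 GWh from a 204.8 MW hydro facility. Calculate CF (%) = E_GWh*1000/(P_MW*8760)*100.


CF = 466 * 1000 / (204.8 * 8760) * 100 = 25.9748 %


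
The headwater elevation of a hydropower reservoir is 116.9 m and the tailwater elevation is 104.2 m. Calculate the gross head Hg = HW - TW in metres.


Hg = 116.9 - 104.2 = 12.7000 m


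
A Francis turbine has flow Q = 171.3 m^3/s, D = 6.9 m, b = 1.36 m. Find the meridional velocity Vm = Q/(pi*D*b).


Vm = 171.3 / (pi * 6.9 * 1.36) = 5.8106 m/s


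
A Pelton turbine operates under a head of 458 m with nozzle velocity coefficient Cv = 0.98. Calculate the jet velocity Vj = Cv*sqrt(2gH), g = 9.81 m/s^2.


Vj = 0.98 * sqrt(2*9.81*458) = 92.8984 m/s


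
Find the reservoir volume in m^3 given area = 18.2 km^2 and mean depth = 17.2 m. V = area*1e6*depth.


V = 18.2 * 1e6 * 17.2 = 3.1304e+08 m^3


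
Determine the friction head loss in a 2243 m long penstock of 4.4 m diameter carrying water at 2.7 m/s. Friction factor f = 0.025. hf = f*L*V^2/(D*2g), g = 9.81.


hf = 0.025 * 2243 * 2.7^2 / (4.4 * 2 * 9.81) = 4.7353 m


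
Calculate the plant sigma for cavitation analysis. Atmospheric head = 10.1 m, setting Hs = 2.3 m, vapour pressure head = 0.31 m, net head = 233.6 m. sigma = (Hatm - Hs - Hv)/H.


sigma = (10.1 - 2.3 - 0.31) / 233.6 = 0.0321


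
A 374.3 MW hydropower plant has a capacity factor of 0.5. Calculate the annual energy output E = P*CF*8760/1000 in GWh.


E = 374.3 * 0.5 * 8760 / 1000 = 1639.4340 GWh


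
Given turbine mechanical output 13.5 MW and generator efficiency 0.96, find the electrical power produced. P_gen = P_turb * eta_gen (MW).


P_gen = 13.5 * 0.96 = 12.9600 MW


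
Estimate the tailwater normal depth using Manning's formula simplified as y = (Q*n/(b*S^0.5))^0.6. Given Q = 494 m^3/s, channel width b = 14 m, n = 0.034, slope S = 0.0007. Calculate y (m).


y = (494 * 0.034 / (14 * 0.0007^0.5))^0.6 = 9.8609 m


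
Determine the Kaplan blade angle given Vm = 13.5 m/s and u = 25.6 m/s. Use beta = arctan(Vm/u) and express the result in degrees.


beta = arctan(13.5 / 25.6) = 27.8046 degrees


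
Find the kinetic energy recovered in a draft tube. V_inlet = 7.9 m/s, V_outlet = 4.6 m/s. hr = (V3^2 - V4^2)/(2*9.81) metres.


hr = (7.9^2 - 4.6^2) / (2*9.81) = 2.1024 m


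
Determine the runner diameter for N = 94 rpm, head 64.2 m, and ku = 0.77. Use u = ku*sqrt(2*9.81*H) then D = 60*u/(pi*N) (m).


u = 0.77 * sqrt(2*9.81*64.2) = 27.3280 m/s
D = 60 * 27.3280 / (pi * 94) = 5.5524 m


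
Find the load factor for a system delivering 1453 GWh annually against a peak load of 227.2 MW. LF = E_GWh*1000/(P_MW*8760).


LF = 1453 * 1000 / (227.2 * 8760) = 0.7301


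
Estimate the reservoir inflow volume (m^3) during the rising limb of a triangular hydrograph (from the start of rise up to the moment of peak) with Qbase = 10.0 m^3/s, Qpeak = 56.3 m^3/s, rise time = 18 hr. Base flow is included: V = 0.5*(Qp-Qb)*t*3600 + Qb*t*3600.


V = 0.5*(56.3 - 10.0)*18*3600 + 10.0*18*3600 = 2.1481e+06 m^3


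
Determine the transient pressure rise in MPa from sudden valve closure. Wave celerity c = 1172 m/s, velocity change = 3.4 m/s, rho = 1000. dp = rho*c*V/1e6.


dp = 1000 * 1172 * 3.4 / 1e6 = 3.9848 MPa


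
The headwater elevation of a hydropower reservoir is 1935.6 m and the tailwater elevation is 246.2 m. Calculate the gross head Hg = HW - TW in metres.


Hg = 1935.6 - 246.2 = 1689.4000 m


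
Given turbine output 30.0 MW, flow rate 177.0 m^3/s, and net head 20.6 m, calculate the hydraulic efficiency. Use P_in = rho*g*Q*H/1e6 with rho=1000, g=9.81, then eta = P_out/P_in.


P_in = 1000 * 9.81 * 177.0 * 20.6 / 1e6 = 35.7692 MW
eta = 30.0 / 35.7692 = 0.8387


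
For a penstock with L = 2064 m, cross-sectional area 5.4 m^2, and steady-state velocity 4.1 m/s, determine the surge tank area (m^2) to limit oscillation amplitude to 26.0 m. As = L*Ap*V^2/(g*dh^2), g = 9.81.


As = 2064 * 5.4 * 4.1^2 / (9.81 * 26.0^2) = 28.2524 m^2


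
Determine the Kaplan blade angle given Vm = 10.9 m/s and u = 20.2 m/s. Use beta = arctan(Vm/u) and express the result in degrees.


beta = arctan(10.9 / 20.2) = 28.3515 degrees


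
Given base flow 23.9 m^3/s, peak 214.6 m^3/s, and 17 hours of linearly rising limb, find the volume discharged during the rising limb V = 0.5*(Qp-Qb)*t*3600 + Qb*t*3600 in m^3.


V = 0.5*(214.6 - 23.9)*17*3600 + 23.9*17*3600 = 7.2981e+06 m^3


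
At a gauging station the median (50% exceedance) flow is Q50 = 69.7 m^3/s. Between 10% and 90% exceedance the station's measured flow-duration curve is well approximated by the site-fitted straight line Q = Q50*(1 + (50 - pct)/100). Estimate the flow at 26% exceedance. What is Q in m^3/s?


Q = 69.7 * (1 + (50 - 26)/100) = 86.4280 m^3/s


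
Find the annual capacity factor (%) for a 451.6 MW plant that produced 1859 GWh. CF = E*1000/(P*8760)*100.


CF = 1859 * 1000 / (451.6 * 8760) * 100 = 46.9917 %


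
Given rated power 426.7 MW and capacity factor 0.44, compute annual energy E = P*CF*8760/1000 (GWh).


E = 426.7 * 0.44 * 8760 / 1000 = 1644.6725 GWh


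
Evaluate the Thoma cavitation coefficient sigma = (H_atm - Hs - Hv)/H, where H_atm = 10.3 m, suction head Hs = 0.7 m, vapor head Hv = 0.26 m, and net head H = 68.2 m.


sigma = (10.3 - 0.7 - 0.26) / 68.2 = 0.1370


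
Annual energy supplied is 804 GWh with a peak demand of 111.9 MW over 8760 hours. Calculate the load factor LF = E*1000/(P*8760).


LF = 804 * 1000 / (111.9 * 8760) = 0.8202


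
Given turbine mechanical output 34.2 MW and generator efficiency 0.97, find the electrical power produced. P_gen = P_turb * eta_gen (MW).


P_gen = 34.2 * 0.97 = 33.1740 MW


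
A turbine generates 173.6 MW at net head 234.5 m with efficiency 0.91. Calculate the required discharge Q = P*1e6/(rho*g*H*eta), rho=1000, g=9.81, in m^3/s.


Q = 173.6 * 1e6 / (1000 * 9.81 * 234.5 * 0.91) = 82.9271 m^3/s


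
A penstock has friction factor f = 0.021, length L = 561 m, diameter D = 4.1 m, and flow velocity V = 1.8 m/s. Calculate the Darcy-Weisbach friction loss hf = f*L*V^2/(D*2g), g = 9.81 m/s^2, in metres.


hf = 0.021 * 561 * 1.8^2 / (4.1 * 2 * 9.81) = 0.4745 m


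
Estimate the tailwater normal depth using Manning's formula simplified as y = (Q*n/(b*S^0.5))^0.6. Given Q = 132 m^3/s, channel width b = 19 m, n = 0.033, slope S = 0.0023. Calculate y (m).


y = (132 * 0.033 / (19 * 0.0023^0.5))^0.6 = 2.5567 m


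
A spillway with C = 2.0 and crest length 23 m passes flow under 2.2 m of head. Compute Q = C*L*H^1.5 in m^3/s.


Q = 2.0 * 23 * 2.2^1.5 = 150.1039 m^3/s


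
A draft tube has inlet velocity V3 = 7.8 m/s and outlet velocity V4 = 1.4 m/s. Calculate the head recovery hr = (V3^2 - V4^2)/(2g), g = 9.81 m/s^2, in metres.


hr = (7.8^2 - 1.4^2) / (2*9.81) = 3.0010 m


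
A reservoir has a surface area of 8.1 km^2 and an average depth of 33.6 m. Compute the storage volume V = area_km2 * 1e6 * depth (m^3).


V = 8.1 * 1e6 * 33.6 = 2.7216e+08 m^3


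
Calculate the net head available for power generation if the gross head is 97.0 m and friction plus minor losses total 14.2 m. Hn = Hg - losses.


Hn = 97.0 - 14.2 = 82.8000 m


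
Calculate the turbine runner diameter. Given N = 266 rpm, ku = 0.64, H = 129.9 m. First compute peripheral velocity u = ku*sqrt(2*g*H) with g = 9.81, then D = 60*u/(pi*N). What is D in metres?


u = 0.64 * sqrt(2*9.81*129.9) = 32.3098 m/s
D = 60 * 32.3098 / (pi * 266) = 2.3198 m


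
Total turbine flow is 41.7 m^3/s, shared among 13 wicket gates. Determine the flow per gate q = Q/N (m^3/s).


q = 41.7 / 13 = 3.2077 m^3/s


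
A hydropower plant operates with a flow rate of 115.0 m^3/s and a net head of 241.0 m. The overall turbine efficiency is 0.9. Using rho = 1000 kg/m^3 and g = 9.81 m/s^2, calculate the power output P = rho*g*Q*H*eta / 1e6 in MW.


P = 1000 * 9.81 * 115.0 * 241.0 * 0.9 / 1e6 = 244.6957 MW


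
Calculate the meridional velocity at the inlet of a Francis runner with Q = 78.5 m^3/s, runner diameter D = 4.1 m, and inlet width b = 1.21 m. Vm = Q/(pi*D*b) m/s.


Vm = 78.5 / (pi * 4.1 * 1.21) = 5.0368 m/s


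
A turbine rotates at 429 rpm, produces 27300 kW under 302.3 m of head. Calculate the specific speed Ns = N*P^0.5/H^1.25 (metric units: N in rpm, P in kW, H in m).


Ns = 429 * 27300^0.5 / 302.3^1.25 = 56.2330


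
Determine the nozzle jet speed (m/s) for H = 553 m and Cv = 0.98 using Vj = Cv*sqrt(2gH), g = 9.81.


Vj = 0.98 * sqrt(2*9.81*553) = 102.0794 m/s


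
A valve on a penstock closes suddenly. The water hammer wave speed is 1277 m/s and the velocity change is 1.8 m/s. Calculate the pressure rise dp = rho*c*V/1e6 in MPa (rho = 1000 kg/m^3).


dp = 1000 * 1277 * 1.8 / 1e6 = 2.2986 MPa


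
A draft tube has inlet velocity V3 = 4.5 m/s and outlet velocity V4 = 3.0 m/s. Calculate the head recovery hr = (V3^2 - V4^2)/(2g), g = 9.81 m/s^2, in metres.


hr = (4.5^2 - 3.0^2) / (2*9.81) = 0.5734 m


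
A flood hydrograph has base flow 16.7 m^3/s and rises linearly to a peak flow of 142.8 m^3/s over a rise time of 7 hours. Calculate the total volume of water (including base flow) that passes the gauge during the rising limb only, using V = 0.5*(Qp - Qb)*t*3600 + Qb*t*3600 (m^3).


V = 0.5*(142.8 - 16.7)*7*3600 + 16.7*7*3600 = 2.0097e+06 m^3


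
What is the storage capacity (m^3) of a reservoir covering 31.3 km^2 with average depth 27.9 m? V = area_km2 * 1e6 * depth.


V = 31.3 * 1e6 * 27.9 = 8.7327e+08 m^3


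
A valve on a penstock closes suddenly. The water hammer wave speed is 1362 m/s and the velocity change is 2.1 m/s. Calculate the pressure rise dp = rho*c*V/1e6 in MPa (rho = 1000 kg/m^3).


dp = 1000 * 1362 * 2.1 / 1e6 = 2.8602 MPa


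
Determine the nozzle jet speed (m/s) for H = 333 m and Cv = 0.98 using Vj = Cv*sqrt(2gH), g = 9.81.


Vj = 0.98 * sqrt(2*9.81*333) = 79.2132 m/s


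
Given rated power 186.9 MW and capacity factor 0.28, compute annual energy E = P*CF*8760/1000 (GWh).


E = 186.9 * 0.28 * 8760 / 1000 = 458.4283 GWh


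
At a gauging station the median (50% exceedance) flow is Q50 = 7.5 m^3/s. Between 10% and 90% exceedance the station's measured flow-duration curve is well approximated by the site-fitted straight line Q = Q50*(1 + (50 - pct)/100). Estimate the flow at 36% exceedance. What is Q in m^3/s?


Q = 7.5 * (1 + (50 - 36)/100) = 8.5500 m^3/s


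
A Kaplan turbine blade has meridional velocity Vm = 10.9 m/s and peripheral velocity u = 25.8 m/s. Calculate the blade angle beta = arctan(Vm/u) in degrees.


beta = arctan(10.9 / 25.8) = 22.9031 degrees


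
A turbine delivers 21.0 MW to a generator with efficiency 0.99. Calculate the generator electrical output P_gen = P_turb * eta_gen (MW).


P_gen = 21.0 * 0.99 = 20.7900 MW


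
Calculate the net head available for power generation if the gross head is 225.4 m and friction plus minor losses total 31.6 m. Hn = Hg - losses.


Hn = 225.4 - 31.6 = 193.8000 m


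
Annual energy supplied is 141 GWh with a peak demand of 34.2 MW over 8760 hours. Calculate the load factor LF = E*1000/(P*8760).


LF = 141 * 1000 / (34.2 * 8760) = 0.4706


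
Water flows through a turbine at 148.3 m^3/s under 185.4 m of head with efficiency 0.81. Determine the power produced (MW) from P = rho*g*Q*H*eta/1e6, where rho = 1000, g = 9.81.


P = 1000 * 9.81 * 148.3 * 185.4 * 0.81 / 1e6 = 218.4766 MW


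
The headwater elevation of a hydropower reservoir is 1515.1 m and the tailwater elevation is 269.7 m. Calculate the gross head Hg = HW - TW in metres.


Hg = 1515.1 - 269.7 = 1245.4000 m


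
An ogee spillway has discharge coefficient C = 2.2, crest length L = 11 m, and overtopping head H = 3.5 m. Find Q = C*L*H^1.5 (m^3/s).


Q = 2.2 * 11 * 3.5^1.5 = 158.4592 m^3/s


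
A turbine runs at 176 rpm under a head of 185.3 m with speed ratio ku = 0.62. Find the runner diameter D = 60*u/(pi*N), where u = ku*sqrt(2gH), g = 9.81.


u = 0.62 * sqrt(2*9.81*185.3) = 37.3834 m/s
D = 60 * 37.3834 / (pi * 176) = 4.0567 m


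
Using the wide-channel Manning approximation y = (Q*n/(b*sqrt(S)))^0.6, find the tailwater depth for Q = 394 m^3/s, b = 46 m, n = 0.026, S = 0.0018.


y = (394 * 0.026 / (46 * 0.0018^0.5))^0.6 = 2.7042 m


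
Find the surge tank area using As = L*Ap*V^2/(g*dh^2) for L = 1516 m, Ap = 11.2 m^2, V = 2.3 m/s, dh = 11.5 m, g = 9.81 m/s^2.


As = 1516 * 11.2 * 2.3^2 / (9.81 * 11.5^2) = 69.2322 m^2


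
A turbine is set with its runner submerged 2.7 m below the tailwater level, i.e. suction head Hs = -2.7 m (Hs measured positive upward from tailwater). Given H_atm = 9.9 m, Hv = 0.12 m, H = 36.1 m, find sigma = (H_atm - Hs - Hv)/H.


sigma = (9.9 - (-2.7) - 0.12) / 36.1 = 0.3457


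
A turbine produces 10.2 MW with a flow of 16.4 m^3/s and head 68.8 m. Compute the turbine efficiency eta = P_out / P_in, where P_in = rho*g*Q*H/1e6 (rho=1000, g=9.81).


P_in = 1000 * 9.81 * 16.4 * 68.8 / 1e6 = 11.0688 MW
eta = 10.2 / 11.0688 = 0.9215


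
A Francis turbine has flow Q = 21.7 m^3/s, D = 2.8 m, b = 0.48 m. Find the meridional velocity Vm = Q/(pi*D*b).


Vm = 21.7 / (pi * 2.8 * 0.48) = 5.1394 m/s


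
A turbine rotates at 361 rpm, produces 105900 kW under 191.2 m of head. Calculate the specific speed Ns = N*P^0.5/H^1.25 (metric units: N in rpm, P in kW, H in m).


Ns = 361 * 105900^0.5 / 191.2^1.25 = 165.2324


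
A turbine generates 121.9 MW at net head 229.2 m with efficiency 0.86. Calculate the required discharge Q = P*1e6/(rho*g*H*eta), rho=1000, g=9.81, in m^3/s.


Q = 121.9 * 1e6 / (1000 * 9.81 * 229.2 * 0.86) = 63.0408 m^3/s


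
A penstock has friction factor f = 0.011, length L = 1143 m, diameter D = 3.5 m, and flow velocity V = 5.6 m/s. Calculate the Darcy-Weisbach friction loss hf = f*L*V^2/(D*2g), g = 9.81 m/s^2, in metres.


hf = 0.011 * 1143 * 5.6^2 / (3.5 * 2 * 9.81) = 5.7418 m


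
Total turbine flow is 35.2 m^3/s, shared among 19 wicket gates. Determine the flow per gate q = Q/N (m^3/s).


q = 35.2 / 19 = 1.8526 m^3/s


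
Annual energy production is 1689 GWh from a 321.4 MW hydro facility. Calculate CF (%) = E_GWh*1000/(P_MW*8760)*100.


CF = 1689 * 1000 / (321.4 * 8760) * 100 = 59.9901 %


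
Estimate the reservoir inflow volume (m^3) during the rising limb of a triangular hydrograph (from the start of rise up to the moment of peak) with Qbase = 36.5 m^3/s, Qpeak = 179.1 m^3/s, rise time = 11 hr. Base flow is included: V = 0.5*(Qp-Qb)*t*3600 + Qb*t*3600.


V = 0.5*(179.1 - 36.5)*11*3600 + 36.5*11*3600 = 4.2689e+06 m^3


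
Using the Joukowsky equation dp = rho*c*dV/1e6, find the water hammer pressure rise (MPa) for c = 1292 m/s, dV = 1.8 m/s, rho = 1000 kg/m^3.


dp = 1000 * 1292 * 1.8 / 1e6 = 2.3256 MPa


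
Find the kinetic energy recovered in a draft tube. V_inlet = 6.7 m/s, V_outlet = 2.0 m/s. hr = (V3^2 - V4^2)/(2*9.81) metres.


hr = (6.7^2 - 2.0^2) / (2*9.81) = 2.0841 m


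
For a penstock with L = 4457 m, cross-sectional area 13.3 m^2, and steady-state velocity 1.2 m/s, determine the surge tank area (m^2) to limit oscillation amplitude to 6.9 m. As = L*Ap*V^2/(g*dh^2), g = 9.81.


As = 4457 * 13.3 * 1.2^2 / (9.81 * 6.9^2) = 182.7635 m^2


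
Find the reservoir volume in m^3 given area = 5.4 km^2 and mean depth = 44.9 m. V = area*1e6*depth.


V = 5.4 * 1e6 * 44.9 = 2.4246e+08 m^3


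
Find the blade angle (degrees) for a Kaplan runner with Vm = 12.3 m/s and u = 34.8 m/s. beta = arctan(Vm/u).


beta = arctan(12.3 / 34.8) = 19.4659 degrees


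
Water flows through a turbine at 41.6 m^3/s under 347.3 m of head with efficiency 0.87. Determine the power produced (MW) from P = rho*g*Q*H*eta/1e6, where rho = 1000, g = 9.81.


P = 1000 * 9.81 * 41.6 * 347.3 * 0.87 / 1e6 = 123.3066 MW


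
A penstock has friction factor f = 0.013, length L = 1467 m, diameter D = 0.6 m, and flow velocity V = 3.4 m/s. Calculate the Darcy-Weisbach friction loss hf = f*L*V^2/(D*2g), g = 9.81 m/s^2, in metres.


hf = 0.013 * 1467 * 3.4^2 / (0.6 * 2 * 9.81) = 18.7276 m


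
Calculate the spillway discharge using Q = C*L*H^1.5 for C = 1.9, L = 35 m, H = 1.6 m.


Q = 1.9 * 35 * 1.6^1.5 = 134.5865 m^3/s


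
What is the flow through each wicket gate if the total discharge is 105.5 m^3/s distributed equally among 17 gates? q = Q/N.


q = 105.5 / 17 = 6.2059 m^3/s


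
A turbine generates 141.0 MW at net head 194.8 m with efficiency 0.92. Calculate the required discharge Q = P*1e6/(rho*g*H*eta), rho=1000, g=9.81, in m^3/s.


Q = 141.0 * 1e6 / (1000 * 9.81 * 194.8 * 0.92) = 80.1998 m^3/s


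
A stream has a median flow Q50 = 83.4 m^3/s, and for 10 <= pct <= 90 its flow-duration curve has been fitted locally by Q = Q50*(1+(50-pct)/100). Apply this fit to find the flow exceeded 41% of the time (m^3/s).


Q = 83.4 * (1 + (50 - 41)/100) = 90.9060 m^3/s


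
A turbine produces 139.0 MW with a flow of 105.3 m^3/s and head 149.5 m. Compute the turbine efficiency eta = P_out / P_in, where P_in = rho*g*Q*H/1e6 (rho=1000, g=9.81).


P_in = 1000 * 9.81 * 105.3 * 149.5 / 1e6 = 154.4325 MW
eta = 139.0 / 154.4325 = 0.9001


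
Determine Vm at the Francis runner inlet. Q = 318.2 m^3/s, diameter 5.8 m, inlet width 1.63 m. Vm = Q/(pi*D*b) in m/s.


Vm = 318.2 / (pi * 5.8 * 1.63) = 10.7136 m/s


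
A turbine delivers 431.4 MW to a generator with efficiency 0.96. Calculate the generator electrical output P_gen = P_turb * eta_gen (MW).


P_gen = 431.4 * 0.96 = 414.1440 MW


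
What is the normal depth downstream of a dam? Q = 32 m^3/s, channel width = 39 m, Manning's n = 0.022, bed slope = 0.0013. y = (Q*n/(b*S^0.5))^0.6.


y = (32 * 0.022 / (39 * 0.0013^0.5))^0.6 = 0.6603 m


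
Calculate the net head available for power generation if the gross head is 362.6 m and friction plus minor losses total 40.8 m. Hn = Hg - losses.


Hn = 362.6 - 40.8 = 321.8000 m


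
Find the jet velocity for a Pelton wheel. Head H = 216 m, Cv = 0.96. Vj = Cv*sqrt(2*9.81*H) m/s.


Vj = 0.96 * sqrt(2*9.81*216) = 62.4953 m/s


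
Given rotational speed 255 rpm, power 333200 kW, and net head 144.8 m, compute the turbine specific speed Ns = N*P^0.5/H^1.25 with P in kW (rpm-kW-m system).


Ns = 255 * 333200^0.5 / 144.8^1.25 = 293.0434


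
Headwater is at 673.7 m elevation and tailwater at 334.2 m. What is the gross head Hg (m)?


Hg = 673.7 - 334.2 = 339.5000 m


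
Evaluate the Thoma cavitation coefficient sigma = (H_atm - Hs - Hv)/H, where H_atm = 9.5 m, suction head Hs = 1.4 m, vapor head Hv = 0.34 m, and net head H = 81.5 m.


sigma = (9.5 - 1.4 - 0.34) / 81.5 = 0.0952


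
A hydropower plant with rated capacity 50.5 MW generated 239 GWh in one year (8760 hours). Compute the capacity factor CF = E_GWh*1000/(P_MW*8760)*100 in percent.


CF = 239 * 1000 / (50.5 * 8760) * 100 = 54.0260 %


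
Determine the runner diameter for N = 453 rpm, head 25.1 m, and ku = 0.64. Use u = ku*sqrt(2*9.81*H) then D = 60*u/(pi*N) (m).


u = 0.64 * sqrt(2*9.81*25.1) = 14.2026 m/s
D = 60 * 14.2026 / (pi * 453) = 0.5988 m


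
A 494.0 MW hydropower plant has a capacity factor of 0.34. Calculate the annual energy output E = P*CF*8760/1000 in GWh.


E = 494.0 * 0.34 * 8760 / 1000 = 1471.3296 GWh


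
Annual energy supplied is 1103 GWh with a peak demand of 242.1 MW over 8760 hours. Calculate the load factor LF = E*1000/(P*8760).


LF = 1103 * 1000 / (242.1 * 8760) = 0.5201


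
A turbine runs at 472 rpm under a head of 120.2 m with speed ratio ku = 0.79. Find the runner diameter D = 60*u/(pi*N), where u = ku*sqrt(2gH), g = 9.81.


u = 0.79 * sqrt(2*9.81*120.2) = 38.3644 m/s
D = 60 * 38.3644 / (pi * 472) = 1.5523 m


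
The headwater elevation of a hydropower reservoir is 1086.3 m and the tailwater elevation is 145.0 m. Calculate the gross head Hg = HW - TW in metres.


Hg = 1086.3 - 145.0 = 941.3000 m


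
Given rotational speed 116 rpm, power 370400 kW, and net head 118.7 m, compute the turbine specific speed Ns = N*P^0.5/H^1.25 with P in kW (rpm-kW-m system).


Ns = 116 * 370400^0.5 / 118.7^1.25 = 180.1897


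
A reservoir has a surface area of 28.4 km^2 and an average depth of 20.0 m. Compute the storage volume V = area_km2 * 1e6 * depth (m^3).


V = 28.4 * 1e6 * 20.0 = 5.6800e+08 m^3


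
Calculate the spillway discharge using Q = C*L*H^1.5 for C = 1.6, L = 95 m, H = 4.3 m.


Q = 1.6 * 95 * 4.3^1.5 = 1355.3338 m^3/s


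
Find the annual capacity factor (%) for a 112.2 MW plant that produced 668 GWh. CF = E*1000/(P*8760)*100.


CF = 668 * 1000 / (112.2 * 8760) * 100 = 67.9641 %


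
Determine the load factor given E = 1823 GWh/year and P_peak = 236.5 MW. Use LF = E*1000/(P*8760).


LF = 1823 * 1000 / (236.5 * 8760) = 0.8799


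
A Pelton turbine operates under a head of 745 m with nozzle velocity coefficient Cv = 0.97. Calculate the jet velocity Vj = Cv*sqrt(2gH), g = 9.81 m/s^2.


Vj = 0.97 * sqrt(2*9.81*745) = 117.2734 m/s


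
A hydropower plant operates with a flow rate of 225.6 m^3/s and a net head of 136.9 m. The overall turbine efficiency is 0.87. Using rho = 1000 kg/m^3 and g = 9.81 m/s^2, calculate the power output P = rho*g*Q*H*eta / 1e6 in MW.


P = 1000 * 9.81 * 225.6 * 136.9 * 0.87 / 1e6 = 263.5911 MW


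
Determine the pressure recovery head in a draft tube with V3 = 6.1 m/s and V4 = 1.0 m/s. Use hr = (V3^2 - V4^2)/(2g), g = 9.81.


hr = (6.1^2 - 1.0^2) / (2*9.81) = 1.8456 m


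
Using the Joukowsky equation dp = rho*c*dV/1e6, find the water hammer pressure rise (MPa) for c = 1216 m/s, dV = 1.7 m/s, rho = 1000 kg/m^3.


dp = 1000 * 1216 * 1.7 / 1e6 = 2.0672 MPa


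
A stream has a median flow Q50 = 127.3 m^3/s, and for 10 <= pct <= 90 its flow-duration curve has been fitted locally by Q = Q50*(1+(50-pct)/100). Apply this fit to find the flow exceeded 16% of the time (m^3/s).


Q = 127.3 * (1 + (50 - 16)/100) = 170.5820 m^3/s


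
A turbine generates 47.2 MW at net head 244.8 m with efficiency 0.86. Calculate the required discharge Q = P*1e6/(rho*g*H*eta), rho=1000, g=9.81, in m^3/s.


Q = 47.2 * 1e6 / (1000 * 9.81 * 244.8 * 0.86) = 22.8540 m^3/s


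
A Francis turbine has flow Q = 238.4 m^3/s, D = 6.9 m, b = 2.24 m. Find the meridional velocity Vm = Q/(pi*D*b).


Vm = 238.4 / (pi * 6.9 * 2.24) = 4.9097 m/s


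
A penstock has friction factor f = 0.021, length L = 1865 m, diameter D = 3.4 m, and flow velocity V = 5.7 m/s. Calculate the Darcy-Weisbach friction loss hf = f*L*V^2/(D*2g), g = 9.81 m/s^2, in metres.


hf = 0.021 * 1865 * 5.7^2 / (3.4 * 2 * 9.81) = 19.0752 m


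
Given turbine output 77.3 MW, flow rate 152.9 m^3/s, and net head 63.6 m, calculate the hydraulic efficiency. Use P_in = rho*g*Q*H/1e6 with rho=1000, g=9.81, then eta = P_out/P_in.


P_in = 1000 * 9.81 * 152.9 * 63.6 / 1e6 = 95.3968 MW
eta = 77.3 / 95.3968 = 0.8103


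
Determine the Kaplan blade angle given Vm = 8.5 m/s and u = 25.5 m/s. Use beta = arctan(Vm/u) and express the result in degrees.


beta = arctan(8.5 / 25.5) = 18.4349 degrees


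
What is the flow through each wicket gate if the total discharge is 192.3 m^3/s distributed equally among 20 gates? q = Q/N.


q = 192.3 / 20 = 9.6150 m^3/s


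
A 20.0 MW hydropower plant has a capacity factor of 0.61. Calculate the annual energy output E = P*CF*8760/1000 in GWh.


E = 20.0 * 0.61 * 8760 / 1000 = 106.8720 GWh


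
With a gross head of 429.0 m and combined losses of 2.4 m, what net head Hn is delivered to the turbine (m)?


Hn = 429.0 - 2.4 = 426.6000 m


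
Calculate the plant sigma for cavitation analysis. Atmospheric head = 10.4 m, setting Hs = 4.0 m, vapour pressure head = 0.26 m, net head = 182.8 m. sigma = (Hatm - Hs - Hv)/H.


sigma = (10.4 - 4.0 - 0.26) / 182.8 = 0.0336


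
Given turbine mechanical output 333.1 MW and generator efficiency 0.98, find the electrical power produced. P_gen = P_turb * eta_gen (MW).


P_gen = 333.1 * 0.98 = 326.4380 MW


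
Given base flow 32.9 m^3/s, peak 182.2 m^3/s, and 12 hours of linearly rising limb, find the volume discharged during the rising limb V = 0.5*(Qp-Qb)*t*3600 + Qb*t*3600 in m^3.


V = 0.5*(182.2 - 32.9)*12*3600 + 32.9*12*3600 = 4.6462e+06 m^3
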